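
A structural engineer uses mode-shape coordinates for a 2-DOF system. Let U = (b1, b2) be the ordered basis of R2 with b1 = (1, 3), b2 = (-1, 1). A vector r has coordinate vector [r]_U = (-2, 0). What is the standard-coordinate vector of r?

The coordinates say r = -2b1 + 0·b2; adding the scaled basis vectors gives (-2, -6).

(-2, -6)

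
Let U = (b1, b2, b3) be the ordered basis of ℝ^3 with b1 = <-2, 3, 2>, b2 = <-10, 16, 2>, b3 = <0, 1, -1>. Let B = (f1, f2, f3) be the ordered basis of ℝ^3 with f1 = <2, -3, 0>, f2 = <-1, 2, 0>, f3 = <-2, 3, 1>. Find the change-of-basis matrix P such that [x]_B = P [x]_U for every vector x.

Column j of P is [bj]_B, since P maps U-coordinates to B-coordinates.
Expressing b1 in B: b1 = f1 + 0·f2 + 2f3, so column 1 of P is <1, 0, 2>.
Doing the same for each bj gives P = [[1, -2, 0], [0, 2, 2], [2, 2, -1]].

[[1, -2, 0], [0, 2, 2], [2, 2, -1]]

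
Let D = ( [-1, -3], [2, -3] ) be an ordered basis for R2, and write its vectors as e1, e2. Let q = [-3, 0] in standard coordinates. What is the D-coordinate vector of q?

[q]_D is the unique c with M c = q, where M has columns e1, e2.
System: -c_1 + 2c_2 = -3, -3c_1 - 3c_2 = 0; solving gives c_1 = 1, c_2 = -1.
Check: e1 - e2 = [-3, 0].

[1, -1]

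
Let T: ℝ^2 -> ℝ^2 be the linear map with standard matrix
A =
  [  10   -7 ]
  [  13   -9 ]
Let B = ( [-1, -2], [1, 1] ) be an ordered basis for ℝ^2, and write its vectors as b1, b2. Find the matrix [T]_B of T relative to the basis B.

With P the matrix whose columns are b1, b2, [T]_B = P^(-1) A P.
Column by column: T(b1) = A b1 = [4, 5]; its B-coordinates [-1, 3] give column 1.
Continuing for each basis vector yields [T]_B = [[-1, -1], [3, 2]].

[[-1, -1], [3, 2]]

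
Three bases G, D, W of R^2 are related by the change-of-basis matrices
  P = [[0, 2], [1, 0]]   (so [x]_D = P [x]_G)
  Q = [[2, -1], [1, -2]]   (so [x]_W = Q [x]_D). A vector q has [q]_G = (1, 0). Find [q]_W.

(-1, -2)

First [q]_D = P [q]_G = (0, 1).
Then [q]_W = Q [q]_D = (-1, -2).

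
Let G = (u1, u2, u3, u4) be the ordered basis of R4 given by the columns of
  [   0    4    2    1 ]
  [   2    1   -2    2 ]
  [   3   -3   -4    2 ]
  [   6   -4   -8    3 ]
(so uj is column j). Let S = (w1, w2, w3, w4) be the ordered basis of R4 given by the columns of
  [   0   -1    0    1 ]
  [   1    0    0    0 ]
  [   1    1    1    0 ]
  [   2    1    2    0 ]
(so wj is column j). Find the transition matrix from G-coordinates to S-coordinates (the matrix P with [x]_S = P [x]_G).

[[2, 1, -2, 2], [0, -2, 0, 1], [1, -2, -2, -1], [0, 2, 2, 2]]

Column j of P is [uj]_S, since P maps G-coordinates to S-coordinates.
Expressing u1 in S: u1 = 2w1 + 0·w2 + w3 + 0·w4, so column 1 of P is (2, 0, 1, 0).
Doing the same for each uj gives P = [[2, 1, -2, 2], [0, -2, 0, 1], [1, -2, -2, -1], [0, 2, 2, 2]].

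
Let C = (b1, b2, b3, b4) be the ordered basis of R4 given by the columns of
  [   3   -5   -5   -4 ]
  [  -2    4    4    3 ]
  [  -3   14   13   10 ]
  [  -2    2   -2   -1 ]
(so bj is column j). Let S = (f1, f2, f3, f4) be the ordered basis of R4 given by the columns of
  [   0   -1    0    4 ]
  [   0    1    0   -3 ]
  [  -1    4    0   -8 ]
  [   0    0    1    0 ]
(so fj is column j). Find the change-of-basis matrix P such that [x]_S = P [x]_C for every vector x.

Let M have columns bj and N have columns fj. Then for every x, N [x]_S = x = M [x]_C, so P = N^(-1) M.
Since det N = -1, N^(-1) has integer entries; multiplying gives P = [[-1, -2, -1, -2], [1, 1, 1, 0], [-2, 2, -2, -1], [1, -1, -1, -1]].

[[-1, -2, -1, -2], [1, 1, 1, 0], [-2, 2, -2, -1], [1, -1, -1, -1]]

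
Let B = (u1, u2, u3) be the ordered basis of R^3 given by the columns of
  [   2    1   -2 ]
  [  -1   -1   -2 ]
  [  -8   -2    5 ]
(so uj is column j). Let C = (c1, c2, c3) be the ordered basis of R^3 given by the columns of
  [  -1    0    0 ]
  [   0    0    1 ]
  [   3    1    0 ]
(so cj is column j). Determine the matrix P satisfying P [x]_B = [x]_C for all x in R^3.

Column j of P is [uj]_C, since P maps B-coordinates to C-coordinates.
Expressing u1 in C: u1 = -2c1 - 2c2 - c3, so column 1 of P is <-2, -2, -1>.
Doing the same for each uj gives P = [[-2, -1, 2], [-2, 1, -1], [-1, -1, -2]].

[[-2, -1, 2], [-2, 1, -1], [-1, -1, -2]]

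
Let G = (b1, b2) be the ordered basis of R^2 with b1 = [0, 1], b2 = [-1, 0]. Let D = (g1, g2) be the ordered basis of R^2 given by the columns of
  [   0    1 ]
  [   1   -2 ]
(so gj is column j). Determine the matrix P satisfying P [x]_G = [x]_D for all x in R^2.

Take x = bj: its G-coordinates are the j-th standard unit vector, so P e_j — column j of P — equals [bj]_D.
b1 = g1 + 0·g2, giving column 1 = [1, 0]; repeating for each j gives P = [[1, -2], [0, -1]].

[[1, -2], [0, -1]]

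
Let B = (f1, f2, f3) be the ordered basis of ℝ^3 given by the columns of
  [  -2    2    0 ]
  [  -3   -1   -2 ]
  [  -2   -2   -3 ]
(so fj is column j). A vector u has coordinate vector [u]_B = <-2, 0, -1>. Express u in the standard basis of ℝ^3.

By definition u = -2f1 + 0·f2 - f3.
Summing componentwise gives <4, 8, 7>.

<4, 8, 7>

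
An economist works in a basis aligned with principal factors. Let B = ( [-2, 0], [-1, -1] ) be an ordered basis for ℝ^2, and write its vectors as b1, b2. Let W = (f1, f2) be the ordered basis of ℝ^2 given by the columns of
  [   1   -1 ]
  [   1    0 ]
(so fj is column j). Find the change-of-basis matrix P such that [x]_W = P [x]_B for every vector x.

Take x = bj: its B-coordinates are the j-th standard unit vector, so P e_j — column j of P — equals [bj]_W.
b1 = 0·f1 + 2f2, giving column 1 = [0, 2]; repeating for each j gives P = [[0, -1], [2, 0]].

[[0, -1], [2, 0]]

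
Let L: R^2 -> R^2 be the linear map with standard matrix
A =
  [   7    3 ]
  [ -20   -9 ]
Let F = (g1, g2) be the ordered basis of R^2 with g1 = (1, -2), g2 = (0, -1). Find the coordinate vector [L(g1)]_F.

(1, 0)

Compute L(g1) = A g1 = (1, -2) in standard coordinates.
Then write this in F-coordinates: solve for y in y_1 g1 + y_2 g2 = (1, -2).
This gives y = (1, 0), which is column 1 of [L]_F.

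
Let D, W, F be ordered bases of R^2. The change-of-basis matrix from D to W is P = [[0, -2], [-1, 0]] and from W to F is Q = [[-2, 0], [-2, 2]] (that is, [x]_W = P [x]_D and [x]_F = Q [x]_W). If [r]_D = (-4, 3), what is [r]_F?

(12, 20)

Composing the changes, [r]_F = Q P [r]_D.
Q P = [[0, 4], [-2, 4]]; applying this to (-4, 3) gives (12, 20).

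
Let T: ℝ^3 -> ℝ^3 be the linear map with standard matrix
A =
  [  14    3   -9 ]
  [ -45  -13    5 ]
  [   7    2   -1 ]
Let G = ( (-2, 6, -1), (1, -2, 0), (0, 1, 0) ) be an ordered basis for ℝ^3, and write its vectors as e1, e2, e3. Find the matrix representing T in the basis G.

[[1, -3, -2], [1, 2, -1], [3, 3, -3]]

Let P have columns e1, ..., e3. Then [T]_G = P^(-1) A P.
Here det P = -1, so P^(-1) is integer; computing A P first and then P^(-1)(A P) gives [[1, -3, -2], [1, 2, -1], [3, 3, -3]].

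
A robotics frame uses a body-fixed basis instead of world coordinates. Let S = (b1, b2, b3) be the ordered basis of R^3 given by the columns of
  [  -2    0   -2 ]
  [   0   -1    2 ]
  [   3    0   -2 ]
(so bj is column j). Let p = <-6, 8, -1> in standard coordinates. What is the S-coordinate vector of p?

<1, -4, 2>

[p]_S is the unique c with M c = p, where M has columns b1, ..., b3.
Row-reducing the augmented matrix [M | p] gives c = (1, -4, 2).
Check: b1 - 4b2 + 2b3 = <-6, 8, -1>.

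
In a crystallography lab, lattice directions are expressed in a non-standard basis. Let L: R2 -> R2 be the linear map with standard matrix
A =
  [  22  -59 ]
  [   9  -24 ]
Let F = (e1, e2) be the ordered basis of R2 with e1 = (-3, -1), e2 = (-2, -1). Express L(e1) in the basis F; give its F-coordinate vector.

(1, 2)

Compute L(e1) = A e1 = (-7, -3) in standard coordinates.
Then write this in F-coordinates: solve for y in y_1 e1 + y_2 e2 = (-7, -3).
This gives y = (1, 2), which is column 1 of [L]_F.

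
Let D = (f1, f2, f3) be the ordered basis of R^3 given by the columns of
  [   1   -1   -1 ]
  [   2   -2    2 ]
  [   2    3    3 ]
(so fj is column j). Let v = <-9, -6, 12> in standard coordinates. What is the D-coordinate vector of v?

[v]_D is the unique c with M c = v, where M has columns f1, ..., f3.
Solving this 3x3 system gives c = (-3, 3, 3).
Check: -3f1 + 3f2 + 3f3 = <-9, -6, 12>.

<-3, 3, 3>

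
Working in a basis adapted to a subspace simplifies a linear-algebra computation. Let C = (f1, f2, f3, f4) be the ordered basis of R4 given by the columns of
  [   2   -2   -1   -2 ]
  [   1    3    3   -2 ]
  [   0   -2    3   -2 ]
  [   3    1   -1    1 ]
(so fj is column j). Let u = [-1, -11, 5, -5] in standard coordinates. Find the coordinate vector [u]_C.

[-1, -3, 1, 2]

Write u = c_1 f1 + ... + c_4 f4 and solve for the c_i.
Gaussian elimination on [M | u] yields c = (-1, -3, 1, 2).
Check: -f1 - 3f2 + f3 + 2f4 = [-1, -11, 5, -5].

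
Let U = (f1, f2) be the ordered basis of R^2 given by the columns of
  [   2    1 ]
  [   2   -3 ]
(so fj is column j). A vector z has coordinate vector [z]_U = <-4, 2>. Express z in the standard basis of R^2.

<-6, -14>

The coordinates say z = -4f1 + 2f2; adding the scaled basis vectors gives <-6, -14>.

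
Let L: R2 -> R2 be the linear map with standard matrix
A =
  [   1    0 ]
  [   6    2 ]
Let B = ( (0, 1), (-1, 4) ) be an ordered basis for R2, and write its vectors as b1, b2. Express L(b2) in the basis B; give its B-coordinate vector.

(-2, 1)

Compute L(b2) = A b2 = (-1, 2) in standard coordinates.
Then write this in B-coordinates: solve for y in y_1 b1 + y_2 b2 = (-1, 2).
This gives y = (-2, 1), which is column 2 of [L]_B.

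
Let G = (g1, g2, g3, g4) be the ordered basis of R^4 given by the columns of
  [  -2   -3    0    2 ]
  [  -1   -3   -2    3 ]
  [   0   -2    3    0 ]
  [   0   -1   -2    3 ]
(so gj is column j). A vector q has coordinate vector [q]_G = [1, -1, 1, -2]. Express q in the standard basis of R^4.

[-3, -6, 5, -7]

By definition q = g1 - g2 + g3 - 2g4.
Summing componentwise gives [-3, -6, 5, -7].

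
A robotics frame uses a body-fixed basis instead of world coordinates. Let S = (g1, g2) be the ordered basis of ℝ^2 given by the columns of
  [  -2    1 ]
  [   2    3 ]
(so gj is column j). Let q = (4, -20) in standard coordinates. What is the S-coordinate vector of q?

(-4, -4)

We seek scalars with c_1 g1 + c_2 g2 = q; equivalently solve M c = q where the columns of M are g1, g2.
System: -2c_1 + c_2 = 4, 2c_1 + 3c_2 = -20; solving gives c_1 = -4, c_2 = -4.
Check: -4g1 - 4g2 = (4, -20).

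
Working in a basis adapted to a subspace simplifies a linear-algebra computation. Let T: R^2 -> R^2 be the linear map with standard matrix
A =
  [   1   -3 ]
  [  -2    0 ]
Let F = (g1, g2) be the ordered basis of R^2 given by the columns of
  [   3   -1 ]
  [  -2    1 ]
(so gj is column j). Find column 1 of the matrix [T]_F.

(3, 0)

Column 1 of [T]_F is the F-coordinate vector of T(g1).
In standard coordinates T(g1) = A g1 = (9, -6).
Converting to F: (9, -6) = 3g1 + 0·g2, so the coordinate vector is (3, 0).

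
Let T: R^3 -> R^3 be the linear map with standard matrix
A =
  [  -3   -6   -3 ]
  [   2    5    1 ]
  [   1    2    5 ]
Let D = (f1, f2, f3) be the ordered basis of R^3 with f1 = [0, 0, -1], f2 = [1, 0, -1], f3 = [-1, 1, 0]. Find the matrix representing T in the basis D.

[[3, 3, -1], [2, 1, 0], [-1, 1, 3]]

Let P have columns f1, ..., f3. Then [T]_D = P^(-1) A P.
Here det P = -1, so P^(-1) is integer; computing A P first and then P^(-1)(A P) gives [[3, 3, -1], [2, 1, 0], [-1, 1, 3]].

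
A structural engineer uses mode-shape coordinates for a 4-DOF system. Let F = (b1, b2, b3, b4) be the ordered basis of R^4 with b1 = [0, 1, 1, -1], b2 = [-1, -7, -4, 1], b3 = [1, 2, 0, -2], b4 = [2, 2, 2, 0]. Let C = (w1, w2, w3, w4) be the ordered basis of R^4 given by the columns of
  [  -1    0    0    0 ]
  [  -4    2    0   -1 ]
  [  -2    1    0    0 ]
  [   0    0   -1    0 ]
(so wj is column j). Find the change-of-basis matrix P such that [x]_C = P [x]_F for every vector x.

[[0, 1, -1, -2], [1, -2, -2, -2], [1, -1, 2, 0], [1, -1, -2, 2]]

Take x = bj: its F-coordinates are the j-th standard unit vector, so P e_j — column j of P — equals [bj]_C.
b1 = 0·w1 + w2 + w3 + w4, giving column 1 = [0, 1, 1, 1]; repeating for each j gives P = [[0, 1, -1, -2], [1, -2, -2, -2], [1, -1, 2, 0], [1, -1, -2, 2]].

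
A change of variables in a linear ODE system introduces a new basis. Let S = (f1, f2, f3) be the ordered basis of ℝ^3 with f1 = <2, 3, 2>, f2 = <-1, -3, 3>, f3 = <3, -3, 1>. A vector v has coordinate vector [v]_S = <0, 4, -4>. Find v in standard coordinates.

By definition v = 0·f1 + 4f2 - 4f3.
Summing componentwise gives <-16, 0, 8>.

<-16, 0, 8>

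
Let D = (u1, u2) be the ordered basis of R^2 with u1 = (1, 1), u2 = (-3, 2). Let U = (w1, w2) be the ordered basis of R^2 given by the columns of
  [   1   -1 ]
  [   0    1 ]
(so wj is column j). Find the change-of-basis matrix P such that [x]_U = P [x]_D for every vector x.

[[2, -1], [1, 2]]

Column j of P is [uj]_U, since P maps D-coordinates to U-coordinates.
Expressing u1 in U: u1 = 2w1 + w2, so column 1 of P is (2, 1).
Doing the same for each uj gives P = [[2, -1], [1, 2]].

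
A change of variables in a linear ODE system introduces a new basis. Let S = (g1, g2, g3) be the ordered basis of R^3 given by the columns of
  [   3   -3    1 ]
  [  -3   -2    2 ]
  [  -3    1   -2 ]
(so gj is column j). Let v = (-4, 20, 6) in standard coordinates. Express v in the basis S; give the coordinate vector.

(-4, -2, 2)

Write v = c_1 g1 + ... + c_3 g3 and solve for the c_i.
Gaussian elimination on [M | v] yields c = (-4, -2, 2).
Check: -4g1 - 2g2 + 2g3 = (-4, 20, 6).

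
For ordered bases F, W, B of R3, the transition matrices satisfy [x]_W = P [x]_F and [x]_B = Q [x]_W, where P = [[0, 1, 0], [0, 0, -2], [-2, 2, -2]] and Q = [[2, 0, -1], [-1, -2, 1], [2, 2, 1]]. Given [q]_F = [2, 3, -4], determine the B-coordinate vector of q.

[-4, -9, 32]

Composing the changes, [q]_B = Q P [q]_F.
Q P = [[2, 0, 2], [-2, 1, 2], [-2, 4, -6]]; applying this to [2, 3, -4] gives [-4, -9, 32].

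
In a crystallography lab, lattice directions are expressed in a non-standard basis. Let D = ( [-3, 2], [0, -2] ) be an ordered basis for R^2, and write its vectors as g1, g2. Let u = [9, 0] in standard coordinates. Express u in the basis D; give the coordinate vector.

[u]_D is the unique c with M c = u, where M has columns g1, g2.
System: -3c_1 + 0c_2 = 9, 2c_1 - 2c_2 = 0; solving gives c_1 = -3, c_2 = -3.
Check: -3g1 - 3g2 = [9, 0].

[-3, -3]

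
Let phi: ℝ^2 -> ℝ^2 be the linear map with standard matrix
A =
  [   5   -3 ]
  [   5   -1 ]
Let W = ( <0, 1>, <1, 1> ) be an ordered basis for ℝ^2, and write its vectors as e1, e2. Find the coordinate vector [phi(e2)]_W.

Compute phi(e2) = A e2 = <2, 4> in standard coordinates.
Then write this in W-coordinates: solve for y in y_1 e1 + y_2 e2 = <2, 4>.
This gives y = <2, 2>, which is column 2 of [phi]_W.

<2, 2>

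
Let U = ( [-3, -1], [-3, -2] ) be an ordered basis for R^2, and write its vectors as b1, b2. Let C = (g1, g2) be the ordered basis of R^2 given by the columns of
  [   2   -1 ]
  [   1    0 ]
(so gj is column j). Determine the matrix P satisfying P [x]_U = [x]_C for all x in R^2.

[[-1, -2], [1, -1]]

Let M have columns bj and N have columns gj. Then for every x, N [x]_C = x = M [x]_U, so P = N^(-1) M.
Since det N = 1, N^(-1) has integer entries; multiplying gives P = [[-1, -2], [1, -1]].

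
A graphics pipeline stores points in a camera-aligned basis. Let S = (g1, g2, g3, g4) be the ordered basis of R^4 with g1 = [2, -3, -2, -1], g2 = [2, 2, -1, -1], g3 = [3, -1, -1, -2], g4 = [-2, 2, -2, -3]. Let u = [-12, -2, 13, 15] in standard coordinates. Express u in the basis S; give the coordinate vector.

[-2, -3, -2, -2]

We seek scalars with c_1 g1 + ... + c_4 g4 = u; equivalently solve M c = u where the columns of M are g1, ..., g4.
Gaussian elimination on [M | u] yields c = (-2, -3, -2, -2).
Check: -2g1 - 3g2 - 2g3 - 2g4 = [-12, -2, 13, 15].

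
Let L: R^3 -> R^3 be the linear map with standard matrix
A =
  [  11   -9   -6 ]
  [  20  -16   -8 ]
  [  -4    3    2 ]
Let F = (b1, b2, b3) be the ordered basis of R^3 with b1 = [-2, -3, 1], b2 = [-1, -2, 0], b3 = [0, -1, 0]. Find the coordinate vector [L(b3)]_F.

[-3, -3, -1]

Column 3 of [L]_F is the F-coordinate vector of L(b3).
In standard coordinates L(b3) = A b3 = [9, 16, -3].
Converting to F: [9, 16, -3] = -3b1 - 3b2 - b3, so the coordinate vector is [-3, -3, -1].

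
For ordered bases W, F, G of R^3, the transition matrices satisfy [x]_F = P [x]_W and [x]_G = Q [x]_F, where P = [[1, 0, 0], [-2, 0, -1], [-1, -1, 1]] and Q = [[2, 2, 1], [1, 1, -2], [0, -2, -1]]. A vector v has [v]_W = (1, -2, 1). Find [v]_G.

Apply P to get F-coordinates (1, -3, 2), then Q to get G-coordinates.
The result is [v]_G = (-2, -6, 4).

(-2, -6, 4)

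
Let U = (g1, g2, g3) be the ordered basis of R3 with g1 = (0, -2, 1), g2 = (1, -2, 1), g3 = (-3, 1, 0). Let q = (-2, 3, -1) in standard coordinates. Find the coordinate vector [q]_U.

[q]_U is the unique c with M c = q, where M has columns g1, ..., g3.
Row-reducing the augmented matrix [M | q] gives c = (-2, 1, 1).
Check: -2g1 + g2 + g3 = (-2, 3, -1).

(-2, 1, 1)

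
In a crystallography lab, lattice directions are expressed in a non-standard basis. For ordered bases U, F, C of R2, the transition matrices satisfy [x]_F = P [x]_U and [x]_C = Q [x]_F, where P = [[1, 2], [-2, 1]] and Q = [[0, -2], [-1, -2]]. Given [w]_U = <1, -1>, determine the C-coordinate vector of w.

<6, 7>

Composing the changes, [w]_C = Q P [w]_U.
Q P = [[4, -2], [3, -4]]; applying this to <1, -1> gives <6, 7>.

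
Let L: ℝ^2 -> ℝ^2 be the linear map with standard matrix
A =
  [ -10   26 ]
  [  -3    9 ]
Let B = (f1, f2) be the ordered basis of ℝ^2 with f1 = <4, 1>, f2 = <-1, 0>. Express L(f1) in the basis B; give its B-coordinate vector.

<-3, 2>

Compute L(f1) = A f1 = <-14, -3> in standard coordinates.
Then write this in B-coordinates: solve for y in y_1 f1 + y_2 f2 = <-14, -3>.
This gives y = <-3, 2>, which is column 1 of [L]_B.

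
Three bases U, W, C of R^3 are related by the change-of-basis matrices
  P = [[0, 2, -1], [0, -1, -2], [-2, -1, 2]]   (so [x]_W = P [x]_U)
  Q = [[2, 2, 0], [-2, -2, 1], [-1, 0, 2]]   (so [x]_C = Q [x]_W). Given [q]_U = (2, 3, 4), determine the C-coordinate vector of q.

(-18, 19, 0)

Apply P to get W-coordinates (2, -11, 1), then Q to get C-coordinates.
The result is [q]_C = (-18, 19, 0).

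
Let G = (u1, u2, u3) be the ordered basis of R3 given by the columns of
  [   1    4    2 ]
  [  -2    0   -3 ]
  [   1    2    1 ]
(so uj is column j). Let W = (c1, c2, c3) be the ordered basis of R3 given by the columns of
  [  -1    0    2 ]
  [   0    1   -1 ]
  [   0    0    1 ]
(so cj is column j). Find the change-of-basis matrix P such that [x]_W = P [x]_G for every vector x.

Take x = uj: its G-coordinates are the j-th standard unit vector, so P e_j — column j of P — equals [uj]_W.
u1 = c1 - c2 + c3, giving column 1 = [1, -1, 1]; repeating for each j gives P = [[1, 0, 0], [-1, 2, -2], [1, 2, 1]].

[[1, 0, 0], [-1, 2, -2], [1, 2, 1]]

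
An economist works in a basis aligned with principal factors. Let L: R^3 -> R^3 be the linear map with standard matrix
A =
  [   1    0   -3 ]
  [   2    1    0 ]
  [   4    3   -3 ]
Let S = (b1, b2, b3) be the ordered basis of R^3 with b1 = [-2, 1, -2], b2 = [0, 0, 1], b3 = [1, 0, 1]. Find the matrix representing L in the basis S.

Let P have columns b1, ..., b3. Then [L]_S = P^(-1) A P.
Here det P = 1, so P^(-1) is integer; computing A P first and then P^(-1)(A P) gives [[-3, 0, 2], [-3, 0, 3], [-2, -3, 2]].

[[-3, 0, 2], [-3, 0, 3], [-2, -3, 2]]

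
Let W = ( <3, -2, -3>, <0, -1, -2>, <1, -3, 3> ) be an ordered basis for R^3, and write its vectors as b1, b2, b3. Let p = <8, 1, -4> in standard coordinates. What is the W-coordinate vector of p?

<3, -4, -1>

[p]_W is the unique c with M c = p, where M has columns b1, ..., b3.
Row-reducing the augmented matrix [M | p] gives c = (3, -4, -1).
Check: 3b1 - 4b2 - b3 = <8, 1, -4>.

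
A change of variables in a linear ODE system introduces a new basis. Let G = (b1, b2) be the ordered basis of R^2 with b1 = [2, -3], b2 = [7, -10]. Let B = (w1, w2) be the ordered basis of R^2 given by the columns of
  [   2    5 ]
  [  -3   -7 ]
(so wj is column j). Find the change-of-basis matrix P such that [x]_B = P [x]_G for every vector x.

Column j of P is [bj]_B, since P maps G-coordinates to B-coordinates.
Expressing b1 in B: b1 = w1 + 0·w2, so column 1 of P is [1, 0].
Doing the same for each bj gives P = [[1, 1], [0, 1]].

[[1, 1], [0, 1]]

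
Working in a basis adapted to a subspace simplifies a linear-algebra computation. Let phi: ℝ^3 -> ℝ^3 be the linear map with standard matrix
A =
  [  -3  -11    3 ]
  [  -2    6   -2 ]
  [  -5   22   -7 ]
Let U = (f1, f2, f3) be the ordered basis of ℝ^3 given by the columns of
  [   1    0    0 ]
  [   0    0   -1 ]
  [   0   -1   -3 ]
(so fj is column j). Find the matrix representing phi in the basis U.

[[-3, -3, 2], [-1, -1, 1], [2, -2, 0]]

Let P have columns f1, ..., f3. Then [phi]_U = P^(-1) A P.
Here det P = -1, so P^(-1) is integer; computing A P first and then P^(-1)(A P) gives [[-3, -3, 2], [-1, -1, 1], [2, -2, 0]].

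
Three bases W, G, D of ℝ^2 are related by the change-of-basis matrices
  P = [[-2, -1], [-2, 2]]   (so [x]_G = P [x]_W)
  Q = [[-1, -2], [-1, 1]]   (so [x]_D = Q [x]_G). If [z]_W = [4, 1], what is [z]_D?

First [z]_G = P [z]_W = [-9, -6].
Then [z]_D = Q [z]_G = [21, 3].

[21, 3]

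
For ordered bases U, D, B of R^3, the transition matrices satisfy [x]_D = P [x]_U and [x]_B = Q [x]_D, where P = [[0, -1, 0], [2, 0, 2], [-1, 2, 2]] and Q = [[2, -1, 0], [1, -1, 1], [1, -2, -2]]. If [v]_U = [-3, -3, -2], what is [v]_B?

First [v]_D = P [v]_U = [3, -10, -7].
Then [v]_B = Q [v]_D = [16, 6, 37].

[16, 6, 37]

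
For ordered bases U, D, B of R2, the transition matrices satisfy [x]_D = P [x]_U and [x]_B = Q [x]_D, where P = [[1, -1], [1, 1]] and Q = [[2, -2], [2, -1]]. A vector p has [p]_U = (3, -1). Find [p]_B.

Apply P to get D-coordinates (4, 2), then Q to get B-coordinates.
The result is [p]_B = (4, 6).

(4, 6)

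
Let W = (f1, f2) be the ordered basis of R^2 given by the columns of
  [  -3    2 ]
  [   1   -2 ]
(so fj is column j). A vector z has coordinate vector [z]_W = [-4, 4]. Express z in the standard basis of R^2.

[20, -12]

z = M [z]_W, where M has columns f1, f2.
Carrying out the matrix-vector product, z = [20, -12].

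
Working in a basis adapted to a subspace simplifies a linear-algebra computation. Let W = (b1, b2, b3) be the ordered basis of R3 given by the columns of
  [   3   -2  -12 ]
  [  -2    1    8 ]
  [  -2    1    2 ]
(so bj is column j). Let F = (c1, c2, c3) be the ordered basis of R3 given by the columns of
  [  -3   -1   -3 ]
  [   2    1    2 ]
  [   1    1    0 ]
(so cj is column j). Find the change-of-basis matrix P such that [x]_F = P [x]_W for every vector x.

Take x = bj: its W-coordinates are the j-th standard unit vector, so P e_j — column j of P — equals [bj]_F.
b1 = -2c1 + 0·c2 + c3, giving column 1 = <-2, 0, 1>; repeating for each j gives P = [[-2, 2, 2], [0, -1, 0], [1, -1, 2]].

[[-2, 2, 2], [0, -1, 0], [1, -1, 2]]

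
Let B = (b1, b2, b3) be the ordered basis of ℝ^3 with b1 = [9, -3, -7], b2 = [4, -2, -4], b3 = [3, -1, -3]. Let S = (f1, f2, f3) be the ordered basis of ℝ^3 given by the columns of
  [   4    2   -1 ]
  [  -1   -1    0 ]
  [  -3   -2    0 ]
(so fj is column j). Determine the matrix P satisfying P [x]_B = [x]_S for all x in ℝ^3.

[[1, 0, 1], [2, 2, 0], [-1, 0, 1]]

Column j of P is [bj]_S, since P maps B-coordinates to S-coordinates.
Expressing b1 in S: b1 = f1 + 2f2 - f3, so column 1 of P is [1, 2, -1].
Doing the same for each bj gives P = [[1, 0, 1], [2, 2, 0], [-1, 0, 1]].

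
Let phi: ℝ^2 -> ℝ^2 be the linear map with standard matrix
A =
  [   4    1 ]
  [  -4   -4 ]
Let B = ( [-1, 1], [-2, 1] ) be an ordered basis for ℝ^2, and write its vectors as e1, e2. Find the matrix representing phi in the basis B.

[[-3, 1], [3, 3]]

Let P have columns e1, e2. Then [phi]_B = P^(-1) A P.
Here det P = 1, so P^(-1) is integer; computing A P first and then P^(-1)(A P) gives [[-3, 1], [3, 3]].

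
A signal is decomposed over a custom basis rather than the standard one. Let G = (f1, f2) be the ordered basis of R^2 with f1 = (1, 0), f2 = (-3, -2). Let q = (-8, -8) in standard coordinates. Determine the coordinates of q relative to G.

(4, 4)

We seek scalars with c_1 f1 + c_2 f2 = q; equivalently solve M c = q where the columns of M are f1, f2.
System: c_1 - 3c_2 = -8, 0c_1 - 2c_2 = -8; solving gives c_1 = 4, c_2 = 4.
Check: 4f1 + 4f2 = (-8, -8).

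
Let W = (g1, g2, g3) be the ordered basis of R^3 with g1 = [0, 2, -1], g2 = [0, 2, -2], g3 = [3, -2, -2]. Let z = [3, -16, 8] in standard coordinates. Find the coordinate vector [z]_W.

[-4, -3, 1]

Write z = c_1 g1 + ... + c_3 g3 and solve for the c_i.
Gaussian elimination on [M | z] yields c = (-4, -3, 1).
Check: -4g1 - 3g2 + g3 = [3, -16, 8].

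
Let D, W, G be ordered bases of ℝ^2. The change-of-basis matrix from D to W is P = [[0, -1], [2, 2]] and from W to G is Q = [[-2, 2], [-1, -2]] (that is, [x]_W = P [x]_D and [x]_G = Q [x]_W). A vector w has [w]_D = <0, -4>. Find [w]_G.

First [w]_W = P [w]_D = <4, -8>.
Then [w]_G = Q [w]_W = <-24, 12>.

<-24, 12>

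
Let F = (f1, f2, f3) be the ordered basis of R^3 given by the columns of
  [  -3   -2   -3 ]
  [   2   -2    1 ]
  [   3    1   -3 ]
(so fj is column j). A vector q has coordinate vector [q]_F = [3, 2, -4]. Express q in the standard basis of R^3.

[-1, -2, 23]

The coordinates say q = 3f1 + 2f2 - 4f3; adding the scaled basis vectors gives [-1, -2, 23].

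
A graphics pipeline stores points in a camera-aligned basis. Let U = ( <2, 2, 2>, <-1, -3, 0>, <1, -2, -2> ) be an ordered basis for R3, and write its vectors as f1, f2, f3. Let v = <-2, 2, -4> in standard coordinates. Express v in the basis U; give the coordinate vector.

<-2, -2, 0>

Write v = c_1 f1 + ... + c_3 f3 and solve for the c_i.
Gaussian elimination on [M | v] yields c = (-2, -2, 0).
Check: -2f1 - 2f2 + 0·f3 = <-2, 2, -4>.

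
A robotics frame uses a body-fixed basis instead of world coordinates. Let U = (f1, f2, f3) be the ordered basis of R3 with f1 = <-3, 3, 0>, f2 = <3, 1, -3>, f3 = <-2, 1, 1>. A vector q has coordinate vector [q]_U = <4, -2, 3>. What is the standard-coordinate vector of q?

<-24, 13, 9>

The coordinates say q = 4f1 - 2f2 + 3f3; adding the scaled basis vectors gives <-24, 13, 9>.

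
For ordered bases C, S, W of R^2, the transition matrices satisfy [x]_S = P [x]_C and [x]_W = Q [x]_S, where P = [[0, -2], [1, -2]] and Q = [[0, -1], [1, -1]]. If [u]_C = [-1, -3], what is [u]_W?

First [u]_S = P [u]_C = [6, 5].
Then [u]_W = Q [u]_S = [-5, 1].

[-5, 1]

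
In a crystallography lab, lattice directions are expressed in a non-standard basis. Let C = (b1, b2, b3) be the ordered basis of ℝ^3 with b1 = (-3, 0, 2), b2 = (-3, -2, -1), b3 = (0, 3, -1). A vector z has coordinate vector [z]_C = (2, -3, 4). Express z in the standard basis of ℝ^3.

z = M [z]_C, where M has columns b1, ..., b3.
Carrying out the matrix-vector product, z = (3, 18, 3).

(3, 18, 3)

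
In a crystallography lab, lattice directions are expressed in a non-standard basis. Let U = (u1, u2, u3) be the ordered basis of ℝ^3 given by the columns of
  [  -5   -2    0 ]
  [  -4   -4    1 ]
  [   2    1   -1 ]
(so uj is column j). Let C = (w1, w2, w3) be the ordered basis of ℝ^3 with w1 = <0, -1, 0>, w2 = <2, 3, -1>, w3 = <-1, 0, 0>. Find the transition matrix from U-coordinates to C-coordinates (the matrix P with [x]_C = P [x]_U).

[[-2, 1, 2], [-2, -1, 1], [1, 0, 2]]

Take x = uj: its U-coordinates are the j-th standard unit vector, so P e_j — column j of P — equals [uj]_C.
u1 = -2w1 - 2w2 + w3, giving column 1 = <-2, -2, 1>; repeating for each j gives P = [[-2, 1, 2], [-2, -1, 1], [1, 0, 2]].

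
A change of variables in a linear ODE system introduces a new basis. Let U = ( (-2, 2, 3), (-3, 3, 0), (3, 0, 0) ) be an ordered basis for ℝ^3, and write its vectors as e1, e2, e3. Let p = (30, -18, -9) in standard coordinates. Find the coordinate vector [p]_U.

(-3, -4, 4)

We seek scalars with c_1 e1 + ... + c_3 e3 = p; equivalently solve M c = p where the columns of M are e1, ..., e3.
Solving this 3x3 system gives c = (-3, -4, 4).
Check: -3e1 - 4e2 + 4e3 = (30, -18, -9).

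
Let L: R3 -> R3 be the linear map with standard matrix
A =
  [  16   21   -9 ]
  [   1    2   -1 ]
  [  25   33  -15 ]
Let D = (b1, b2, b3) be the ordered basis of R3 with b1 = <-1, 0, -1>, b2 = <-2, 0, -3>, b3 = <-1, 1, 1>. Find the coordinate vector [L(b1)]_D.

<1, 3, 0>

Compute L(b1) = A b1 = <-7, 0, -10> in standard coordinates.
Then write this in D-coordinates: solve for y in y_1 b1 + ... + y_3 b3 = <-7, 0, -10>.
This gives y = <1, 3, 0>, which is column 1 of [L]_D.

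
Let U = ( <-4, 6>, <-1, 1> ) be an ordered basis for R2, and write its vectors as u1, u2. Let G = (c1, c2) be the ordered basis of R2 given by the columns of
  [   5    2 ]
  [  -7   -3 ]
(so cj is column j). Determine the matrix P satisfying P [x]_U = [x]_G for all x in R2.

Take x = uj: its U-coordinates are the j-th standard unit vector, so P e_j — column j of P — equals [uj]_G.
u1 = 0·c1 - 2c2, giving column 1 = <0, -2>; repeating for each j gives P = [[0, -1], [-2, 2]].

[[0, -1], [-2, 2]]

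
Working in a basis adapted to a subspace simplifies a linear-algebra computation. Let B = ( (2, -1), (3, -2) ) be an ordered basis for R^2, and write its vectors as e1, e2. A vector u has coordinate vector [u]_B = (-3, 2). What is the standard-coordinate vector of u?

(0, -1)

By definition u = -3e1 + 2e2.
Summing componentwise gives (0, -1).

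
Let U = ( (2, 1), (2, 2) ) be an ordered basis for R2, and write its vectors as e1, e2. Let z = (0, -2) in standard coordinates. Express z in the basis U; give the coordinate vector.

(2, -2)

We seek scalars with c_1 e1 + c_2 e2 = z; equivalently solve M c = z where the columns of M are e1, e2.
System: 2c_1 + 2c_2 = 0, c_1 + 2c_2 = -2; solving gives c_1 = 2, c_2 = -2.
Check: 2e1 - 2e2 = (0, -2).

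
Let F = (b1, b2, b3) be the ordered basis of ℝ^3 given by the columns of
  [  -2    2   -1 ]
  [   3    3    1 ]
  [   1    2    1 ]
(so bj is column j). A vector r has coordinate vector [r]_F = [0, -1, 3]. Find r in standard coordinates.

[-5, 0, 1]

The coordinates say r = 0·b1 - b2 + 3b3; adding the scaled basis vectors gives [-5, 0, 1].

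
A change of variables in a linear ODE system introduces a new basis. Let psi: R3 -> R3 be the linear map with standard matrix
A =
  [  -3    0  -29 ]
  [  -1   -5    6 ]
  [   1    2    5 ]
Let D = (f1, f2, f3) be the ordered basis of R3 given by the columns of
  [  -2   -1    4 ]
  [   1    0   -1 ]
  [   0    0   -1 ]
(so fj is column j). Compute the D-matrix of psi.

[[-3, 2, -2], [0, -3, -1], [0, 1, 3]]

The j-th column of [psi]_D is [psi(fj)]_D.
psi(f1) = A f1 = <6, -3, 0> = -3f1 + 0·f2 + 0·f3, so column 1 is <-3, 0, 0>.
Repeating for f2, f3 and assembling the columns gives [[-3, 2, -2], [0, -3, -1], [0, 1, 3]].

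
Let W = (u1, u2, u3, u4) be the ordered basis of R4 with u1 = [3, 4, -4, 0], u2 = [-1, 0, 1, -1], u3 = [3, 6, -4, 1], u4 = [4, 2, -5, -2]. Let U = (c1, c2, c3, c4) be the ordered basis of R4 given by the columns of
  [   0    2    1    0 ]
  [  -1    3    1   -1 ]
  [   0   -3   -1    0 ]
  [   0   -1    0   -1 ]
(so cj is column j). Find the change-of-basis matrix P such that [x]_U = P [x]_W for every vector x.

[[1, -2, 0, 2], [1, 0, 1, 1], [1, -1, 1, 2], [-1, 1, -2, 1]]

Column j of P is [uj]_U, since P maps W-coordinates to U-coordinates.
Expressing u1 in U: u1 = c1 + c2 + c3 - c4, so column 1 of P is [1, 1, 1, -1].
Doing the same for each uj gives P = [[1, -2, 0, 2], [1, 0, 1, 1], [1, -1, 1, 2], [-1, 1, -2, 1]].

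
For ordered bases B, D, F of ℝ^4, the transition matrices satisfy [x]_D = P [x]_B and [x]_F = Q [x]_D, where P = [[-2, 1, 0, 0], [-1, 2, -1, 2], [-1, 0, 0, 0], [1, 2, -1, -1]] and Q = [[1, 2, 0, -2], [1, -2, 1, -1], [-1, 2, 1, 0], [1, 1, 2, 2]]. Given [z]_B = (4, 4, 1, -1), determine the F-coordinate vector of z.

(-26, -22, 2, 13)

Apply P to get D-coordinates (-4, 1, -4, 12), then Q to get F-coordinates.
The result is [z]_F = (-26, -22, 2, 13).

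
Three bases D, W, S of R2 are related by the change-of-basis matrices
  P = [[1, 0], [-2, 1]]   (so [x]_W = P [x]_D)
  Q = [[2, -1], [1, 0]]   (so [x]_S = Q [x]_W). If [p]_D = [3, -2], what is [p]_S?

[14, 3]

Composing the changes, [p]_S = Q P [p]_D.
Q P = [[4, -1], [1, 0]]; applying this to [3, -2] gives [14, 3].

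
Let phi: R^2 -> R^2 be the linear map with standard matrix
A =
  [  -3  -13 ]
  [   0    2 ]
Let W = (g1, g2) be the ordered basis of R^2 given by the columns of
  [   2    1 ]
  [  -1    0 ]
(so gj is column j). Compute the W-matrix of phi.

[[2, 0], [3, -3]]

The j-th column of [phi]_W is [phi(gj)]_W.
phi(g1) = A g1 = <7, -2> = 2g1 + 3g2, so column 1 is <2, 3>.
Repeating for g2 and assembling the columns gives [[2, 0], [3, -3]].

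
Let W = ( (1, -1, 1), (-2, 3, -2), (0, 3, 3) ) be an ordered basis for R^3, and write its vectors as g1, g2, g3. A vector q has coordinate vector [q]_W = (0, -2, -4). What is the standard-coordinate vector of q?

The coordinates say q = 0·g1 - 2g2 - 4g3; adding the scaled basis vectors gives (4, -18, -8).

(4, -18, -8)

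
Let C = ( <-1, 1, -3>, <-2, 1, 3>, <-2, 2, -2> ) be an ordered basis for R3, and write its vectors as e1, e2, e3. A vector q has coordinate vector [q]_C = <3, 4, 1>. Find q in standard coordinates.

q = M [q]_C, where M has columns e1, ..., e3.
Carrying out the matrix-vector product, q = <-13, 9, 1>.

<-13, 9, 1>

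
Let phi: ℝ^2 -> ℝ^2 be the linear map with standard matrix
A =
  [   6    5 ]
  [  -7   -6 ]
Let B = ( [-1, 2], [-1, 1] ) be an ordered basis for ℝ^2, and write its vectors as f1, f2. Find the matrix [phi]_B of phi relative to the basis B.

[[-1, 0], [-3, 1]]

With P the matrix whose columns are f1, f2, [phi]_B = P^(-1) A P.
Column by column: phi(f1) = A f1 = [4, -5]; its B-coordinates [-1, -3] give column 1.
Continuing for each basis vector yields [phi]_B = [[-1, 0], [-3, 1]].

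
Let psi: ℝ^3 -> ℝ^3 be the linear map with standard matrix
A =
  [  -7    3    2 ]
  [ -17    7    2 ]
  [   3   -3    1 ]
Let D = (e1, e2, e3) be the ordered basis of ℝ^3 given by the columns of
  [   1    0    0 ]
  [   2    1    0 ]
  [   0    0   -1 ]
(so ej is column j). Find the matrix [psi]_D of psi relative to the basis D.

With P the matrix whose columns are e1, ..., e3, [psi]_D = P^(-1) A P.
Column by column: psi(e1) = A e1 = <-1, -3, -3>; its D-coordinates <-1, -1, 3> give column 1.
Continuing for each basis vector yields [psi]_D = [[-1, 3, -2], [-1, 1, 2], [3, 3, 1]].

[[-1, 3, -2], [-1, 1, 2], [3, 3, 1]]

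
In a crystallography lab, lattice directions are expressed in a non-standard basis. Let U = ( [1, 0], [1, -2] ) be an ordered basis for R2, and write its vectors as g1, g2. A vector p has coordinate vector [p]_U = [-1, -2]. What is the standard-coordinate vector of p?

[-3, 4]

p = M [p]_U, where M has columns g1, g2.
Carrying out the matrix-vector product, p = [-3, 4].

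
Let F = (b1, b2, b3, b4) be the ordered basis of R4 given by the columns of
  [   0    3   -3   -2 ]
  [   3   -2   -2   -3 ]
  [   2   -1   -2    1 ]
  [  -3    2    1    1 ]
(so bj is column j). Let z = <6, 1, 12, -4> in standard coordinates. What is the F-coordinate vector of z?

<2, 1, -3, 3>

We seek scalars with c_1 b1 + ... + c_4 b4 = z; equivalently solve M c = z where the columns of M are b1, ..., b4.
Gaussian elimination on [M | z] yields c = (2, 1, -3, 3).
Check: 2b1 + b2 - 3b3 + 3b4 = <6, 1, 12, -4>.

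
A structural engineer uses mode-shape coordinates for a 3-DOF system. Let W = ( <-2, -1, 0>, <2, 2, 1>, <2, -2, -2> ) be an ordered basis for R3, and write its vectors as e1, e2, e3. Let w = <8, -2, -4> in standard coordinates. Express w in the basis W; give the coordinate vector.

<-2, 0, 2>

Write w = c_1 e1 + ... + c_3 e3 and solve for the c_i.
Row-reducing the augmented matrix [M | w] gives c = (-2, 0, 2).
Check: -2e1 + 0·e2 + 2e3 = <8, -2, -4>.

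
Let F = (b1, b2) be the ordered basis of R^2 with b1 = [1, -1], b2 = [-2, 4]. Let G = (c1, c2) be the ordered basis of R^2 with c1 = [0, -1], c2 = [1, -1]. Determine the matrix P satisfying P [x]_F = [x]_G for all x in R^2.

Take x = bj: its F-coordinates are the j-th standard unit vector, so P e_j — column j of P — equals [bj]_G.
b1 = 0·c1 + c2, giving column 1 = [0, 1]; repeating for each j gives P = [[0, -2], [1, -2]].

[[0, -2], [1, -2]]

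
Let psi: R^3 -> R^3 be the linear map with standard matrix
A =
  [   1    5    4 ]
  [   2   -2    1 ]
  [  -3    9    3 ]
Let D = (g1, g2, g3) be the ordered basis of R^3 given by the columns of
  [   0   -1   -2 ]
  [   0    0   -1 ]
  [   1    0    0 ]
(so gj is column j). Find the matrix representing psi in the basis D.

[[3, 3, -3], [-2, -3, 3], [-1, 2, 2]]

Let P have columns g1, ..., g3. Then [psi]_D = P^(-1) A P.
Here det P = 1, so P^(-1) is integer; computing A P first and then P^(-1)(A P) gives [[3, 3, -3], [-2, -3, 3], [-1, 2, 2]].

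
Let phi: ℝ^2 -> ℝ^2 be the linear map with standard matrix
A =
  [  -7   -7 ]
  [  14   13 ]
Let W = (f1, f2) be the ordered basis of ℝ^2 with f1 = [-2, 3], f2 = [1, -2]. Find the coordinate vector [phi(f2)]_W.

Compute phi(f2) = A f2 = [7, -12] in standard coordinates.
Then write this in W-coordinates: solve for y in y_1 f1 + y_2 f2 = [7, -12].
This gives y = [-2, 3], which is column 2 of [phi]_W.

[-2, 3]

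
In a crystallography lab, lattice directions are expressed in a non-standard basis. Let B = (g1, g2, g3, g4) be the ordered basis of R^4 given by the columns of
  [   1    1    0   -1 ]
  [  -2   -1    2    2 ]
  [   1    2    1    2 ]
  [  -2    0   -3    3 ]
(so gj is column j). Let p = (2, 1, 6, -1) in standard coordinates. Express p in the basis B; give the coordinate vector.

(-1, 3, 1, 0)

Write p = c_1 g1 + ... + c_4 g4 and solve for the c_i.
Row-reducing the augmented matrix [M | p] gives c = (-1, 3, 1, 0).
Check: -g1 + 3g2 + g3 + 0·g4 = (2, 1, 6, -1).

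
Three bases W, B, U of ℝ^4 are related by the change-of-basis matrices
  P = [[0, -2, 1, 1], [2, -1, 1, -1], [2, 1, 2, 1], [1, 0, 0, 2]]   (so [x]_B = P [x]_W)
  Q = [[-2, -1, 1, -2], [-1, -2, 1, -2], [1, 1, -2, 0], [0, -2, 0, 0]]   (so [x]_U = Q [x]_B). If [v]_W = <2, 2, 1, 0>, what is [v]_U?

<7, 1, -16, -6>

Composing the changes, [v]_U = Q P [v]_W.
Q P = [[-2, 6, -1, -4], [-4, 5, -1, -2], [-2, -5, -2, -2], [-4, 2, -2, 2]]; applying this to <2, 2, 1, 0> gives <7, 1, -16, -6>.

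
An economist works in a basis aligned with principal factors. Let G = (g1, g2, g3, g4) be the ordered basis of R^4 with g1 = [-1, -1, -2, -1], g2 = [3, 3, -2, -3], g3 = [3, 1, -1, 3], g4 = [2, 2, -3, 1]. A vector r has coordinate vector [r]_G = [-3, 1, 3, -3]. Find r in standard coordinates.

r = M [r]_G, where M has columns g1, ..., g4.
Carrying out the matrix-vector product, r = [9, 3, 10, 6].

[9, 3, 10, 6]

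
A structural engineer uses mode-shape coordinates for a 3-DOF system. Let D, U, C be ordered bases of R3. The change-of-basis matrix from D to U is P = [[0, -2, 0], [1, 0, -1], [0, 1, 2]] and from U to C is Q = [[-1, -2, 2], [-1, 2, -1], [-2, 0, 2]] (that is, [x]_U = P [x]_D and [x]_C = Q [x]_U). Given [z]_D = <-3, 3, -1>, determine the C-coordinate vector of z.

Composing the changes, [z]_C = Q P [z]_D.
Q P = [[-2, 4, 6], [2, 1, -4], [0, 6, 4]]; applying this to <-3, 3, -1> gives <12, 1, 14>.

<12, 1, 14>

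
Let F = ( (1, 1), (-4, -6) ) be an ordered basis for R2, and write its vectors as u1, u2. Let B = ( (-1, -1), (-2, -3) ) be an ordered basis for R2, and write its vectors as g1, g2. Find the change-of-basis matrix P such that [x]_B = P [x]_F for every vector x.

[[-1, 0], [0, 2]]

Let M have columns uj and N have columns gj. Then for every x, N [x]_B = x = M [x]_F, so P = N^(-1) M.
Since det N = 1, N^(-1) has integer entries; multiplying gives P = [[-1, 0], [0, 2]].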